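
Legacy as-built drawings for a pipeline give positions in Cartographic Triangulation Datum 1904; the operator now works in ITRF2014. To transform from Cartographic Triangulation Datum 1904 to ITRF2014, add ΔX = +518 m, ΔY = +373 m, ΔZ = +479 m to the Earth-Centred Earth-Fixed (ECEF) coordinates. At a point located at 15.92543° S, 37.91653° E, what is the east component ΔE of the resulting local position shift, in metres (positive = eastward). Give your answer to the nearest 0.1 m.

The local east axis at (φ, λ) is (−sin λ, cos λ, 0), so ΔE = −sin(37.91653°)·518 + cos(37.91653°)·373 = -24.06 m.

ΔE = -24.1 m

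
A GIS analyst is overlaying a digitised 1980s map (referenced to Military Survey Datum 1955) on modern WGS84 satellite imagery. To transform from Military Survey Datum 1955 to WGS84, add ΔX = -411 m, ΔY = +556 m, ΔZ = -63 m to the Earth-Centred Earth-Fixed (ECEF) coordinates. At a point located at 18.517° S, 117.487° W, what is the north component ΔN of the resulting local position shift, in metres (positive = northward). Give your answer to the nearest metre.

At φ = -18.517°, λ = -117.487°: sin φ = -0.317586, cos φ = 0.948229, sin λ = -0.887116, cos λ = -0.461547.
ΔN = −sin φ cos λ·ΔX − sin φ sin λ·ΔY + cos φ·ΔZ = −(-0.317586)(-0.461547)(-411) − (-0.317586)(-0.887116)(556) + (0.948229)(-63) = -156.14 m.

ΔN = -156 m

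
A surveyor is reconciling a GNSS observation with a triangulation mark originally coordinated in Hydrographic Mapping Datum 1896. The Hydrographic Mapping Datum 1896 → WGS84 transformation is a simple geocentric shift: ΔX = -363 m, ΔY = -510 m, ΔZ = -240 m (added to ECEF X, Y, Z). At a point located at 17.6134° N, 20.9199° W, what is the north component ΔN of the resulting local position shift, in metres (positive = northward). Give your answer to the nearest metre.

The local north axis is (−sin φ cos λ, −sin φ sin λ, cos φ), giving ΔN = 102.601 − 55.103 − 228.749 = -181.25 m.

ΔN = -181 m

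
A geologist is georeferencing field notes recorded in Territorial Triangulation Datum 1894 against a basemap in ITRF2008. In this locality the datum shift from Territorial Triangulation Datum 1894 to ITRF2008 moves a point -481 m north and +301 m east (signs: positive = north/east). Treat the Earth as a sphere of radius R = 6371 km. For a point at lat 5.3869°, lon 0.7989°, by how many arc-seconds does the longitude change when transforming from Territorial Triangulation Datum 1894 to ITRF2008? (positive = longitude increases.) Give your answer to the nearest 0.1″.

At latitude 5.3869°, cos φ = 0.995583.
One radian of longitude at latitude φ spans R cos φ, so Δλ = ΔE / (R cos φ) = 301.0 / (6371000 × 0.995583) = 4.7455e-05 rad = 9.788″.

Δλ = 9.8″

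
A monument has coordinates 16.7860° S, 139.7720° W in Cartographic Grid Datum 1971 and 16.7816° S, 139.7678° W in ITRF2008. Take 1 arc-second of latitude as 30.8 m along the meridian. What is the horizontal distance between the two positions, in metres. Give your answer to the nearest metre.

Δφ = -16.7816° − -16.7860° = +0.0044°; Δλ = -139.7678° − -139.7720° = +0.0042°.
1° of latitude = 3600 × 30.80 = 110880 m.
ΔN = Δφ × 110880 = 487.9 m; ΔE = Δλ × 110880 × cos(-16.7860°) = +0.0042 × 110880 × 0.957390 = 445.9 m.
Distance = √(ΔE² + ΔN²) = √(445.9² + 487.9²) = 660.9 m.

661 m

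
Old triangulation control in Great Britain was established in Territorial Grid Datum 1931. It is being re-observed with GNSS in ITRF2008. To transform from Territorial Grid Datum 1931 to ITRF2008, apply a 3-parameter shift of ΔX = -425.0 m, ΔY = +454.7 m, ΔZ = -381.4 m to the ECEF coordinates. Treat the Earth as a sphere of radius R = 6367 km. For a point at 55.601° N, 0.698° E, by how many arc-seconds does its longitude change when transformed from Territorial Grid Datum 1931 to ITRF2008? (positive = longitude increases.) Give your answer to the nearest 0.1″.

Δλ = 26.4″

sin φ = 0.825123, cos φ = 0.564953, sin λ = 0.012182, cos λ = 0.999926.
East component: ΔE = −sin λ·ΔX + cos λ·ΔY = −(0.012182)(-425.0) + (0.999926)(454.7) = 459.84 m.
1° of latitude spans πR/180 = 111125 m; at latitude φ, 1° of longitude spans that × cos φ = 62780.4 m, so Δλ = 459.84 / 62780.4 × 3600 = 26.369″.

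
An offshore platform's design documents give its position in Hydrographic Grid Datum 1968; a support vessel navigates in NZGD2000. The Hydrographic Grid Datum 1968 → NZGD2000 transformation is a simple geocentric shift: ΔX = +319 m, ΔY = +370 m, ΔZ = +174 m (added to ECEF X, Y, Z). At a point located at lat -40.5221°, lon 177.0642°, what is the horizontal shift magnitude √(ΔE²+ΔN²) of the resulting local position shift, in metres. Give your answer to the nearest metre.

391 m

The local east axis at (φ, λ) is (−sin λ, cos λ, 0), so ΔE = −sin(177.0642°)·319 + cos(177.0642°)·370 = -385.85 m.
The local north axis is (−sin φ cos λ, −sin φ sin λ, cos φ), giving ΔN = -206.995 + 12.313 + 132.267 = -62.42 m.
Horizontal magnitude = √(ΔE² + ΔN²) = √((-385.85)² + (-62.42)²) = 390.87 m.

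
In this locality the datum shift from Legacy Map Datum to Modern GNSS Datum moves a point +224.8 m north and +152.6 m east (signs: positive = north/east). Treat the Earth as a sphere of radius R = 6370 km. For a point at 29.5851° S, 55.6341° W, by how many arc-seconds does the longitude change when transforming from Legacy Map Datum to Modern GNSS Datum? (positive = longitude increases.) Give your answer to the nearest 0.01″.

Δλ = 5.68″

At latitude -29.5851°, cos φ = 0.869623.
One radian of longitude at latitude φ spans R cos φ, so Δλ = ΔE / (R cos φ) = 152.6 / (6370000 × 0.869623) = 2.7548e-05 rad = 5.682″.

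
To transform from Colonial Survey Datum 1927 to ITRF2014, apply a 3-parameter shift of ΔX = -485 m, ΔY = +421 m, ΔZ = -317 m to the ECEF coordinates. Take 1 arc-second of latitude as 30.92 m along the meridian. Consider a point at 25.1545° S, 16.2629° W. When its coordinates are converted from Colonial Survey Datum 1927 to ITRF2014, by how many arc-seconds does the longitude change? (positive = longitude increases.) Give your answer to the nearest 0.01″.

sin φ = -0.425061, cos φ = 0.905165, sin λ = -0.280045, cos λ = 0.959987.
East component: ΔE = −sin λ·ΔX + cos λ·ΔY = −(-0.280045)(-485) + (0.959987)(421) = 268.33 m.
1° of latitude spans 3600 × 30.92 = 111312 m; at latitude φ, 1° of longitude spans that × cos φ = 100755.7 m, so Δλ = 268.33 / 100755.7 × 3600 = 9.588″.

Δλ = 9.59″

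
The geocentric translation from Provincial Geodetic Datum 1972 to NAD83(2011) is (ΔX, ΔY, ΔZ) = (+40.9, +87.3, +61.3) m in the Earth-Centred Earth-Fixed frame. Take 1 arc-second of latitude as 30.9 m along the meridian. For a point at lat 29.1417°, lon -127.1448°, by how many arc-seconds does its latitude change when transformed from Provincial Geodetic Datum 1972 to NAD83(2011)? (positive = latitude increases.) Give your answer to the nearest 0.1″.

Δφ = 3.2″

sin φ = 0.486971, cos φ = 0.873418, sin λ = -0.797112, cos λ = -0.603831.
North component: ΔN = −sin φ cos λ·ΔX − sin φ sin λ·ΔY + cos φ·ΔZ = −(0.486971)(-0.603831)(40.9) − (0.486971)(-0.797112)(87.3) + (0.873418)(61.3) = 99.45 m.
1° of latitude spans 3600 × 30.90 = 111240 m, so Δφ = 99.45 / 111240 × 3600 = 3.219″.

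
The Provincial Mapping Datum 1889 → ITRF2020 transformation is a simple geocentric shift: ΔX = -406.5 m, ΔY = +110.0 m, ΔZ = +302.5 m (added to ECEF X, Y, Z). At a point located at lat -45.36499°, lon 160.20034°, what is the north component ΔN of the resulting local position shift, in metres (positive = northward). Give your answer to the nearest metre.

ΔN = 511 m

The local north axis is (−sin φ cos λ, −sin φ sin λ, cos φ), giving ΔN = 272.164 + 26.514 + 212.533 = 511.21 m.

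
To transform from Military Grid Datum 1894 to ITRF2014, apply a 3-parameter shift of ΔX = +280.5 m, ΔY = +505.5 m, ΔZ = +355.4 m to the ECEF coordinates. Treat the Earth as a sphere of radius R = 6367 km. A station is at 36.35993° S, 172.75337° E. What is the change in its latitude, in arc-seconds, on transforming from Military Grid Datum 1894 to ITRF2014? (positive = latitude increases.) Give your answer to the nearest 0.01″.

sin φ = -0.592856, cos φ = 0.805309, sin λ = 0.126141, cos λ = -0.992012.
North component: ΔN = −sin φ cos λ·ΔX − sin φ sin λ·ΔY + cos φ·ΔZ = −(-0.592856)(-0.992012)(280.5) − (-0.592856)(0.126141)(505.5) + (0.805309)(355.4) = 159.04 m.
1° of latitude spans πR/180 = 111125 m, so Δφ = 159.04 / 111125 × 3600 = 5.152″.

Δφ = 5.15″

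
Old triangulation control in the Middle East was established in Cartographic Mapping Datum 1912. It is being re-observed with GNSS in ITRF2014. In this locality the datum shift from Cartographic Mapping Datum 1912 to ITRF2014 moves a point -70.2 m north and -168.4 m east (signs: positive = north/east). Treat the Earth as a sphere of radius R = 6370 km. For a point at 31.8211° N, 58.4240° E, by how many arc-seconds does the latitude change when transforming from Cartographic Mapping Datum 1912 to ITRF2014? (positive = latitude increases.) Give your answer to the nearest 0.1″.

On a sphere of radius R, 1 rad of latitude = R, so Δφ = ΔN / R = -70.2 / 6370000 = -1.1020e-05 rad = -2.273″.

Δφ = -2.3″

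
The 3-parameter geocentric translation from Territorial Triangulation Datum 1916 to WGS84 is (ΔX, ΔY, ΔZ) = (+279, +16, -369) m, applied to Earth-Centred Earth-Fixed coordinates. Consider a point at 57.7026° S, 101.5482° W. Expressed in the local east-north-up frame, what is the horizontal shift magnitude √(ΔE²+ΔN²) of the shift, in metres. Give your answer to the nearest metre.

373 m

At φ = -57.7026°, λ = -101.5482°: sin φ = -0.845286, cos φ = 0.534314, sin λ = -0.979757, cos λ = -0.200192.
ΔE = −sin λ·ΔX + cos λ·ΔY = −(-0.979757)·(279) + (-0.200192)·(16) = 270.15 m.
ΔN = −sin φ cos λ·ΔX − sin φ sin λ·ΔY + cos φ·ΔZ = −(-0.845286)(-0.200192)(279) − (-0.845286)(-0.979757)(16) + (0.534314)(-369) = -257.62 m.
Horizontal magnitude = √(ΔE² + ΔN²) = √(270.15² + (-257.62)²) = 373.30 m.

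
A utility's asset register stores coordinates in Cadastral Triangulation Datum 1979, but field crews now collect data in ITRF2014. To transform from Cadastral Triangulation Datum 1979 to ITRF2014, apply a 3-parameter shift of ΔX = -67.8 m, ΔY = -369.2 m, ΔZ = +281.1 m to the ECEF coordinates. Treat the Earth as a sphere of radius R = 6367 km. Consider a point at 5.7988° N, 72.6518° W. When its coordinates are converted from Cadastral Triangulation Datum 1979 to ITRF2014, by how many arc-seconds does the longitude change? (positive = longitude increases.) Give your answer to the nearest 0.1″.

Δλ = -5.7″

sin φ = 0.101035, cos φ = 0.994883, sin λ = -0.954510, cos λ = 0.298178.
East component: ΔE = −sin λ·ΔX + cos λ·ΔY = −(-0.954510)(-67.8) + (0.298178)(-369.2) = -174.80 m.
1° of latitude spans πR/180 = 111125 m; at latitude φ, 1° of longitude spans that × cos φ = 110556.5 m, so Δλ = -174.80 / 110556.5 × 3600 = -5.692″.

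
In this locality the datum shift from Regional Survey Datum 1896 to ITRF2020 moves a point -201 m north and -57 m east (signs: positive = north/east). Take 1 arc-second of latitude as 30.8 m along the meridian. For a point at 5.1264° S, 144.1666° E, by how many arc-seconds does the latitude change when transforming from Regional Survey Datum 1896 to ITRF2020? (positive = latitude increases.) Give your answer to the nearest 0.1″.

Δφ = -6.5″

1″ of latitude = 30.80 m, so Δφ = -201.0 / 30.80 = -6.526″.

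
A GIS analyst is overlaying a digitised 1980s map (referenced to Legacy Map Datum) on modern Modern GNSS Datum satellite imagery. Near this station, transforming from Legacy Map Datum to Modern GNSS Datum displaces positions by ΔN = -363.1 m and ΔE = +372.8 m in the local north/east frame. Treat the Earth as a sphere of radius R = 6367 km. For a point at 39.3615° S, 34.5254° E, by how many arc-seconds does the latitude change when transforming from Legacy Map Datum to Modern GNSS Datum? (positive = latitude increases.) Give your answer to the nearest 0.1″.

On a sphere of radius R, 1 rad of latitude = R, so Δφ = ΔN / R = -363.1 / 6367000 = -5.7028e-05 rad = -11.763″.

Δφ = -11.8″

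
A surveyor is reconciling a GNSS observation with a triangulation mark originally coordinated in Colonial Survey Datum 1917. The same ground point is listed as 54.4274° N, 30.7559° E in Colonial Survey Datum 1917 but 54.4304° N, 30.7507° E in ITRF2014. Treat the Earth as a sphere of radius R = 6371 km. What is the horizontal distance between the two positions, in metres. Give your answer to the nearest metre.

Δφ = 54.4304° − 54.4274° = +0.0030°; Δλ = 30.7507° − 30.7559° = -0.0052°.
1° along a meridian = πR/180 = 111195 m.
ΔN = Δφ × 111195 = 333.6 m; ΔE = Δλ × 111195 × cos(54.4274°) = -0.0052 × 111195 × 0.581734 = -336.4 m.
Distance = √(ΔE² + ΔN²) = √((-336.4)² + 333.6²) = 473.7 m.

474 m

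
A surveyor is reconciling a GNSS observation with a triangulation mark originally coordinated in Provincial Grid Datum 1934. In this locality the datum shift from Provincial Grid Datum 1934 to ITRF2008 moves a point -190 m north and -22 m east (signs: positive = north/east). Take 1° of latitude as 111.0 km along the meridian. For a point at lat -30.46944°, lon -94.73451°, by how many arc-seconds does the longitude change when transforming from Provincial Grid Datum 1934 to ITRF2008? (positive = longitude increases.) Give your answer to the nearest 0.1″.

At latitude -30.46944°, cos φ = 0.861900.
1° of longitude at this latitude = 111.0 × cos φ = 95.67 km, so Δλ = -22.0 / 95670.9 = -0.0002300° = -0.828″.

Δλ = -0.8″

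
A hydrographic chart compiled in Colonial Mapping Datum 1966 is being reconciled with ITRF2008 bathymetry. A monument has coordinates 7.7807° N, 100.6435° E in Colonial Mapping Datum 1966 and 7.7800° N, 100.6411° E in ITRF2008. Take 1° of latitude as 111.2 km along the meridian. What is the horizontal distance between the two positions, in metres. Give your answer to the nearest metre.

Δφ = 7.7800° − 7.7807° = -0.0007°; Δλ = 100.6411° − 100.6435° = -0.0024°.
ΔN = Δφ × 111200 = -77.8 m; ΔE = Δλ × 111200 × cos(7.7807°) = -0.0024 × 111200 × 0.990793 = -264.4 m.
Distance = √(ΔE² + ΔN²) = √((-264.4)² + (-77.8)²) = 275.6 m.

276 m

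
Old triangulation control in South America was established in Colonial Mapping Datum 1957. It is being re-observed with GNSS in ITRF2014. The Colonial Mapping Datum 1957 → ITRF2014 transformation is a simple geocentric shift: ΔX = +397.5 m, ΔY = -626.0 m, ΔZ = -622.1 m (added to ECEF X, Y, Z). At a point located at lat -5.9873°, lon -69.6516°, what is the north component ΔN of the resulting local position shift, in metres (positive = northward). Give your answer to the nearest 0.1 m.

ΔN = -543.1 m

The local north axis is (−sin φ cos λ, −sin φ sin λ, cos φ), giving ΔN = 14.418 + 61.222 − 618.706 = -543.07 m.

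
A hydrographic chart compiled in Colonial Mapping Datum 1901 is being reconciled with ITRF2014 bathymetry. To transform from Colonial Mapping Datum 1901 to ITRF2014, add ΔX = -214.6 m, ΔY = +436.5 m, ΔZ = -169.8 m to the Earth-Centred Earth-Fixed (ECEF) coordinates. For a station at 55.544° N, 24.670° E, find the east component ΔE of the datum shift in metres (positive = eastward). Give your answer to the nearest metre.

The local east axis at (φ, λ) is (−sin λ, cos λ, 0), so ΔE = −sin(24.670°)·(-214.6) + cos(24.670°)·436.5 = 486.23 m.

ΔE = 486 m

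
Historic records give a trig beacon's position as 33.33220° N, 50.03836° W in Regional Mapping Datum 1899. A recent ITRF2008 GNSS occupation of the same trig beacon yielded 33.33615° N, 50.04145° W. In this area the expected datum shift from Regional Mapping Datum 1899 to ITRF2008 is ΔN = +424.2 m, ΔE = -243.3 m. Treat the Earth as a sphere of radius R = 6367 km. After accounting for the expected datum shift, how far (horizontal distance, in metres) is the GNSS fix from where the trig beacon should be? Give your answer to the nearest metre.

46 m

Observed coordinate differences: Δφ = +0.00395°, Δλ = -0.00309°.
Converting to metres (1° lat = 111125 m, cos φ = 0.835499): observed ΔN = 438.9 m, observed ΔE = -286.9 m.
Subtracting the expected shift leaves a residual of 438.9 − (424.2) = 14.7 m north and -286.9 − (-243.3) = -43.6 m east.
Residual distance = √(14.7² + (-43.6)²) = 46.0 m.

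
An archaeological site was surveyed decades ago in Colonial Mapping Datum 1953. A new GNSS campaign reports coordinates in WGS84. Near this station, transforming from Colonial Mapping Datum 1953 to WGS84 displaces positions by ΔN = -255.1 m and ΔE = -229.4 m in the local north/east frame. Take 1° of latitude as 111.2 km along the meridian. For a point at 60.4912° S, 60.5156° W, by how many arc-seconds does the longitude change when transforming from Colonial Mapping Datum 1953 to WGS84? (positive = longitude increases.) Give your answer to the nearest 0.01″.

Δλ = -15.08″

At latitude -60.4912°, cos φ = 0.492557.
1° of longitude at this latitude = 111.2 × cos φ = 54.77 km, so Δλ = -229.4 / 54772.4 = -0.0041882° = -15.078″.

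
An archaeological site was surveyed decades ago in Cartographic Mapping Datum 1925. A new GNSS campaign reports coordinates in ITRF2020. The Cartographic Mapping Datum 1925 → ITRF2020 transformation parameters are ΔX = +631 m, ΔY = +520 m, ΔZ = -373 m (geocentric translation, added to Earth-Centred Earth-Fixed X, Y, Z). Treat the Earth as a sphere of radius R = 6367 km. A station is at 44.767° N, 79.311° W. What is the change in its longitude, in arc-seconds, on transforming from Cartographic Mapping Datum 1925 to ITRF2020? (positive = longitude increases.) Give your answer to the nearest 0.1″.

Δλ = 32.7″

sin φ = 0.704225, cos φ = 0.709976, sin λ = -0.982648, cos λ = 0.185478.
East component: ΔE = −sin λ·ΔX + cos λ·ΔY = −(-0.982648)(631) + (0.185478)(520) = 716.50 m.
1° of latitude spans πR/180 = 111125 m; at latitude φ, 1° of longitude spans that × cos φ = 78896.2 m, so Δλ = 716.50 / 78896.2 × 3600 = 32.694″.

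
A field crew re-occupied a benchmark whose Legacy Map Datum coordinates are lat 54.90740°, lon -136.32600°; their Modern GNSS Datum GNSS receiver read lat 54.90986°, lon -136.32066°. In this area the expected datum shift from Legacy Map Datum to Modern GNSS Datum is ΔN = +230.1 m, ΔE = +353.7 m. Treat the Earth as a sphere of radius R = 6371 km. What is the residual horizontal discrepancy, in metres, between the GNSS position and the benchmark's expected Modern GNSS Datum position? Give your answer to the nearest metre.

45 m

Observed coordinate differences: Δφ = +0.00246°, Δλ = +0.00534°.
Converting to metres (1° lat = 111195 m, cos φ = 0.574900): observed ΔN = 273.5 m, observed ΔE = 341.4 m.
Subtracting the expected shift leaves a residual of 273.5 − (230.1) = 43.4 m north and 341.4 − (353.7) = -12.3 m east.
Residual distance = √(43.4² + (-12.3)²) = 45.2 m.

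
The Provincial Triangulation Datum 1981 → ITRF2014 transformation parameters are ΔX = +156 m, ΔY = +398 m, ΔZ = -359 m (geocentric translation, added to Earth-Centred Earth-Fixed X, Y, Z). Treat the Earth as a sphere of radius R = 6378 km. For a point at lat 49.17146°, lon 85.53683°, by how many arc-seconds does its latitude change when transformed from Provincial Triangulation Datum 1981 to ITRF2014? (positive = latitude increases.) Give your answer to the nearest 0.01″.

sin φ = 0.756669, cos φ = 0.653798, sin λ = 0.996968, cos λ = 0.077818.
North component: ΔN = −sin φ cos λ·ΔX − sin φ sin λ·ΔY + cos φ·ΔZ = −(0.756669)(0.077818)(156) − (0.756669)(0.996968)(398) + (0.653798)(-359) = -544.14 m.
1° of latitude spans πR/180 = 111317 m, so Δφ = -544.14 / 111317 × 3600 = -17.598″.

Δφ = -17.60″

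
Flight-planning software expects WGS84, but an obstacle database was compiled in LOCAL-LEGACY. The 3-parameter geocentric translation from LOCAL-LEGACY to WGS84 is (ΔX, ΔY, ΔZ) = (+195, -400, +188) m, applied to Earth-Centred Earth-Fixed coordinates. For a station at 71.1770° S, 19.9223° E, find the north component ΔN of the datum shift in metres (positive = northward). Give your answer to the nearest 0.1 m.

At φ = -71.1770°, λ = 19.9223°: sin φ = -0.946520, cos φ = 0.322646, sin λ = 0.340745, cos λ = 0.940156.
ΔN = −sin φ cos λ·ΔX − sin φ sin λ·ΔY + cos φ·ΔZ = −(-0.946520)(0.940156)(195) − (-0.946520)(0.340745)(-400) + (0.322646)(188) = 105.17 m.

ΔN = 105.2 m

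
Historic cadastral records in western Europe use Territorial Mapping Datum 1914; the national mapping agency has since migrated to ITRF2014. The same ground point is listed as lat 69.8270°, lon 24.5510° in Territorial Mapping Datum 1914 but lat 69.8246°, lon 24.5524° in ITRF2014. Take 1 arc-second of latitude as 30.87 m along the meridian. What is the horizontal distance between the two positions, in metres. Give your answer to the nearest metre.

Δφ = 69.8246° − 69.8270° = -0.0024°; Δλ = 24.5524° − 24.5510° = +0.0014°.
1° of latitude = 3600 × 30.87 = 111132 m.
ΔN = Δφ × 111132 = -266.7 m; ΔE = Δλ × 111132 × cos(69.8270°) = +0.0014 × 111132 × 0.344856 = 53.7 m.
Distance = √(ΔE² + ΔN²) = √(53.7² + (-266.7)²) = 272.1 m.

272 m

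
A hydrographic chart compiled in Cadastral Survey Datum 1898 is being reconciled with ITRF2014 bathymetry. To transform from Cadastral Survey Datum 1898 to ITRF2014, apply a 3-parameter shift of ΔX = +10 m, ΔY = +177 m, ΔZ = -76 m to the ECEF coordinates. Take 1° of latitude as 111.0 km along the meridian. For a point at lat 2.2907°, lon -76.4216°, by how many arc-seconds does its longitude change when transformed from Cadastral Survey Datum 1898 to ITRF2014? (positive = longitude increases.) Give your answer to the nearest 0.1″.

Δλ = 1.7″

sin φ = 0.039970, cos φ = 0.999201, sin λ = -0.972050, cos λ = 0.234776.
East component: ΔE = −sin λ·ΔX + cos λ·ΔY = −(-0.972050)(10) + (0.234776)(177) = 51.28 m.
1° of latitude spans 111000 m; at latitude φ, 1° of longitude spans that × cos φ = 110911.3 m, so Δλ = 51.28 / 110911.3 × 3600 = 1.664″.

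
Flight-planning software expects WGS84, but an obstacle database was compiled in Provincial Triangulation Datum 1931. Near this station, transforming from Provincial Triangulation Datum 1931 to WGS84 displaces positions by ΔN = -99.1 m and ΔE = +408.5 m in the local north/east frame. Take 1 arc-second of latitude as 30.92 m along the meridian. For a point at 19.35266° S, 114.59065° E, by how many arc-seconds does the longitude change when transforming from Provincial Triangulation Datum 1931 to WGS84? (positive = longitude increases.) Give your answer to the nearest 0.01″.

At latitude -19.35266°, cos φ = 0.943497.
1″ of longitude at this latitude = 30.92 × cos φ = 29.1729 m, so Δλ = 408.5 / 29.1729 = 14.003″.

Δλ = 14.00″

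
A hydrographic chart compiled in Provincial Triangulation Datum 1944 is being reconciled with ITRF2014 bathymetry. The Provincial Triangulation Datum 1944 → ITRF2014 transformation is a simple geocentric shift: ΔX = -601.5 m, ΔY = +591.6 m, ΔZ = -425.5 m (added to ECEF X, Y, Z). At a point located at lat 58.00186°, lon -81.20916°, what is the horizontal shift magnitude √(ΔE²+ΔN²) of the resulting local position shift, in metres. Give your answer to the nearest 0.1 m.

612.7 m

At φ = 58.00186°, λ = -81.20916°: sin φ = 0.848065, cos φ = 0.529892, sin λ = -0.988253, cos λ = 0.152828.
ΔE = −sin λ·ΔX + cos λ·ΔY = −(-0.988253)·(-601.5) + (0.152828)·(591.6) = -504.02 m.
ΔN = −sin φ cos λ·ΔX − sin φ sin λ·ΔY + cos φ·ΔZ = −(0.848065)(0.152828)(-601.5) − (0.848065)(-0.988253)(591.6) + (0.529892)(-425.5) = 348.31 m.
Horizontal magnitude = √(ΔE² + ΔN²) = √((-504.02)² + 348.31²) = 612.67 m.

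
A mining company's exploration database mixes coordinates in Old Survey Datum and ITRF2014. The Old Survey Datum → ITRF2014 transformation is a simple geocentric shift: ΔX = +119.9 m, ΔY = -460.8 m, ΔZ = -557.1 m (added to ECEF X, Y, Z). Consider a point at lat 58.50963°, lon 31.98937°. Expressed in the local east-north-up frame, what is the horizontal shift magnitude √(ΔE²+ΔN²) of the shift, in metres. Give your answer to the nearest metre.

485 m

The local east axis at (φ, λ) is (−sin λ, cos λ, 0), so ΔE = −sin(31.98937°)·119.9 + cos(31.98937°)·(-460.8) = -454.34 m.
The local north axis is (−sin φ cos λ, −sin φ sin λ, cos φ), giving ΔN = -86.716 + 208.163 − 291.004 = -169.56 m.
Horizontal magnitude = √(ΔE² + ΔN²) = √((-454.34)² + (-169.56)²) = 484.95 m.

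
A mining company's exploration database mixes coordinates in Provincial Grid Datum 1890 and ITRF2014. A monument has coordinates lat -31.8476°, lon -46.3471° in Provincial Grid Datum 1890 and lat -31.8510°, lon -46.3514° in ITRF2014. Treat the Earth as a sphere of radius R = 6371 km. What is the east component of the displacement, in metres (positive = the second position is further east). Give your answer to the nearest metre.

Δφ = -31.8510° − -31.8476° = -0.0034°; Δλ = -46.3514° − -46.3471° = -0.0043°.
1° along a meridian = πR/180 = 111195 m.
ΔN = Δφ × 111195 = -378.1 m; ΔE = Δλ × 111195 × cos(-31.8476°) = -0.0043 × 111195 × 0.849455 = -406.2 m.

ΔE = -406 m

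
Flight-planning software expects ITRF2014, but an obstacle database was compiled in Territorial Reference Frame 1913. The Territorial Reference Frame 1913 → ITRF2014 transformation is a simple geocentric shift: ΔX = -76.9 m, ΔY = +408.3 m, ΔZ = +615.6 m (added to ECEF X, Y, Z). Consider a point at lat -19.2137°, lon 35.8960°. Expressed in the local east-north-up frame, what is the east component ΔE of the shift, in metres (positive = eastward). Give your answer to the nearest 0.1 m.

At φ = -19.2137°, λ = 35.8960°: sin φ = -0.329092, cos φ = 0.944298, sin λ = 0.586316, cos λ = 0.810083.
ΔE = −sin λ·ΔX + cos λ·ΔY = −(0.586316)·(-76.9) + (0.810083)·(408.3) = 375.84 m.

ΔE = 375.8 m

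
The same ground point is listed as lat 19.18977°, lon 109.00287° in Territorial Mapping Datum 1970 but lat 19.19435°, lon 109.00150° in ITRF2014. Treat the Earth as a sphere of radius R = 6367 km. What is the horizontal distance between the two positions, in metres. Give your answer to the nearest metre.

529 m

Δφ = 19.19435° − 19.18977° = +0.00458°; Δλ = 109.00150° − 109.00287° = -0.00137°.
1° along a meridian = πR/180 = 111125 m.
ΔN = Δφ × 111125 = 509.0 m; ΔE = Δλ × 111125 × cos(19.18977°) = -0.00137 × 111125 × 0.944435 = -143.8 m.
Distance = √(ΔE² + ΔN²) = √((-143.8)² + 509.0²) = 528.9 m.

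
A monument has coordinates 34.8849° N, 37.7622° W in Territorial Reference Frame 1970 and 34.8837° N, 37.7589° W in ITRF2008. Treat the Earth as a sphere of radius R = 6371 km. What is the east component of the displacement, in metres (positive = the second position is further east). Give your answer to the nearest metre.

Δφ = 34.8837° − 34.8849° = -0.0012°; Δλ = -37.7589° − -37.7622° = +0.0033°.
1° along a meridian = πR/180 = 111195 m.
ΔN = Δφ × 111195 = -133.4 m; ΔE = Δλ × 111195 × cos(34.8849°) = +0.0033 × 111195 × 0.820303 = 301.0 m.

ΔE = 301 m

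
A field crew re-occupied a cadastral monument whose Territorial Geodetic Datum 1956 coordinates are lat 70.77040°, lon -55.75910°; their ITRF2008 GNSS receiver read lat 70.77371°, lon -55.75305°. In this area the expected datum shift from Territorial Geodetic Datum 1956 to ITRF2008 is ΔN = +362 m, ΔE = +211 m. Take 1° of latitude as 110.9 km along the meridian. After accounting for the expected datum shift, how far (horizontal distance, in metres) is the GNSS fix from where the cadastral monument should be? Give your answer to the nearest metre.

Observed coordinate differences: Δφ = +0.00331°, Δλ = +0.00605°.
Converting to metres (1° lat = 110900 m, cos φ = 0.329354): observed ΔN = 367.1 m, observed ΔE = 221.0 m.
Subtracting the expected shift leaves a residual of 367.1 − (362) = 5.1 m north and 221.0 − (211) = 10.0 m east.
Residual distance = √(5.1² + 10.0²) = 11.2 m.

11 m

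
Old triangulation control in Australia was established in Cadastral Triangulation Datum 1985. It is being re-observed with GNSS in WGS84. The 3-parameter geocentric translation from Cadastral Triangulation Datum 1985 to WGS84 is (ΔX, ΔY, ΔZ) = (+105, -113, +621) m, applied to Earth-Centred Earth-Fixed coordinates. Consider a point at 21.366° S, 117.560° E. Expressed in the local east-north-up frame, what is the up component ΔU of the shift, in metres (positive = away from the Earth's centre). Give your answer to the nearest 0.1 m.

ΔU = -364.8 m

The local up (radial) axis is (cos φ cos λ, cos φ sin λ, sin φ), giving ΔU = -45.242 − 93.293 − 226.245 = -364.78 m.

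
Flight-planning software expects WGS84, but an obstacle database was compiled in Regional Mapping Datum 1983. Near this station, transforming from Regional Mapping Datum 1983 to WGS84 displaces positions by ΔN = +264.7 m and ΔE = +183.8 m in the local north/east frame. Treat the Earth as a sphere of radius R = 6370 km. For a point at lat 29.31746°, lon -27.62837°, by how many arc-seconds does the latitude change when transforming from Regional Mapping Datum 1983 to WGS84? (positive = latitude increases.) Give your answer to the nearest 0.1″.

On a sphere of radius R, 1 rad of latitude = R, so Δφ = ΔN / R = 264.7 / 6370000 = 4.1554e-05 rad = 8.571″.

Δφ = 8.6″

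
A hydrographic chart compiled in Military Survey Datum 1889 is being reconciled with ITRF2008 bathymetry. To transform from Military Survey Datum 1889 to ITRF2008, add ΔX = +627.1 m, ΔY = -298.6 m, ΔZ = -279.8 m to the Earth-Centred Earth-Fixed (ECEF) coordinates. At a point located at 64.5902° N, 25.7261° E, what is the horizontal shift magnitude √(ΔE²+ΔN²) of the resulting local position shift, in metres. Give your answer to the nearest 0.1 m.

At φ = 64.5902°, λ = 25.7261°: sin φ = 0.903262, cos φ = 0.429090, sin λ = 0.434070, cos λ = 0.900879.
ΔE = −sin λ·ΔX + cos λ·ΔY = −(0.434070)·(627.1) + (0.900879)·(-298.6) = -541.21 m.
ΔN = −sin φ cos λ·ΔX − sin φ sin λ·ΔY + cos φ·ΔZ = −(0.903262)(0.900879)(627.1) − (0.903262)(0.434070)(-298.6) + (0.429090)(-279.8) = -513.27 m.
Horizontal magnitude = √(ΔE² + ΔN²) = √((-541.21)² + (-513.27)²) = 745.89 m.

745.9 m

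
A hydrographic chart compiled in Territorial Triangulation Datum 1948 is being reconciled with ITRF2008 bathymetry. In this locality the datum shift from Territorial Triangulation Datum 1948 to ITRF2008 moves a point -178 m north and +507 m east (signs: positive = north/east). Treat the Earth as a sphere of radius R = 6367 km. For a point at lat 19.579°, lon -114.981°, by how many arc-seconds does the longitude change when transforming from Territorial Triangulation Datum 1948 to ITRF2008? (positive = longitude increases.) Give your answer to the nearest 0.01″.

At latitude 19.579°, cos φ = 0.942180.
One radian of longitude at latitude φ spans R cos φ, so Δλ = ΔE / (R cos φ) = 507.0 / (6367000 × 0.942180) = 8.4516e-05 rad = 17.433″.

Δλ = 17.43″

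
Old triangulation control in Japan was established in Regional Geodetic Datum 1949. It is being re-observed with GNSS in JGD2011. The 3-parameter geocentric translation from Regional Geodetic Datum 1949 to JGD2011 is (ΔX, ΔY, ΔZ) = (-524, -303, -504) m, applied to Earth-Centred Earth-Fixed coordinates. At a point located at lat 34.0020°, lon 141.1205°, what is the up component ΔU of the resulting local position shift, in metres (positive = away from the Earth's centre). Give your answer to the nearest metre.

ΔU = -101 m

At φ = 34.0020°, λ = 141.1205°: sin φ = 0.559222, cos φ = 0.829018, sin λ = 0.627685, cos λ = -0.778468.
ΔU = cos φ cos λ·ΔX + cos φ sin λ·ΔY + sin φ·ΔZ = (0.829018)(-0.778468)(-524) + (0.829018)(0.627685)(-303) + (0.559222)(-504) = -101.35 m.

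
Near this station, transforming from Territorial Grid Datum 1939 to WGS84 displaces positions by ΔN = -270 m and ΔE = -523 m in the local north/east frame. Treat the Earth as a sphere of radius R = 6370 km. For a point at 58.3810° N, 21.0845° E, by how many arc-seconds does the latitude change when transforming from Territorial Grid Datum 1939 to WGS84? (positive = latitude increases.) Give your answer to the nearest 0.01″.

On a sphere of radius R, 1 rad of latitude = R, so Δφ = ΔN / R = -270.0 / 6370000 = -4.2386e-05 rad = -8.743″.

Δφ = -8.74″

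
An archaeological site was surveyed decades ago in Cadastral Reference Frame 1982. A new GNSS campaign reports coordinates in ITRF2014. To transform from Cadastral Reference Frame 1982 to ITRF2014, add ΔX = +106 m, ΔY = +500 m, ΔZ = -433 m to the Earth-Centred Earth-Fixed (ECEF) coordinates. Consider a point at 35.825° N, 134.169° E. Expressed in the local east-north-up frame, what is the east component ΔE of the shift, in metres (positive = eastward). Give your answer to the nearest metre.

ΔE = -424 m

The local east axis at (φ, λ) is (−sin λ, cos λ, 0), so ΔE = −sin(134.169°)·106 + cos(134.169°)·500 = -424.42 m.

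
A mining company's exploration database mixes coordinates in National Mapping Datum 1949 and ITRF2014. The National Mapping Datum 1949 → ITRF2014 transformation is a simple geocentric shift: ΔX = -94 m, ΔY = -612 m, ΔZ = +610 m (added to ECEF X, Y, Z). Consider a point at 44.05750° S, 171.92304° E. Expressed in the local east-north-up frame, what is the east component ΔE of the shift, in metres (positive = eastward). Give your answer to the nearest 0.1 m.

The local east axis at (φ, λ) is (−sin λ, cos λ, 0), so ΔE = −sin(171.92304°)·(-94) + cos(171.92304°)·(-612) = 619.14 m.

ΔE = 619.1 m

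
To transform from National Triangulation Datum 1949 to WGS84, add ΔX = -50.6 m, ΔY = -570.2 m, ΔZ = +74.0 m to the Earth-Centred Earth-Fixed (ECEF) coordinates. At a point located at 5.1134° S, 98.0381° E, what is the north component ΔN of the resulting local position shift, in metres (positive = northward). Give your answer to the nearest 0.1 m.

At φ = -5.1134°, λ = 98.0381°: sin φ = -0.089127, cos φ = 0.996020, sin λ = 0.990175, cos λ = -0.139832.
ΔN = −sin φ cos λ·ΔX − sin φ sin λ·ΔY + cos φ·ΔZ = −(-0.089127)(-0.139832)(-50.6) − (-0.089127)(0.990175)(-570.2) + (0.996020)(74.0) = 24.02 m.

ΔN = 24.0 m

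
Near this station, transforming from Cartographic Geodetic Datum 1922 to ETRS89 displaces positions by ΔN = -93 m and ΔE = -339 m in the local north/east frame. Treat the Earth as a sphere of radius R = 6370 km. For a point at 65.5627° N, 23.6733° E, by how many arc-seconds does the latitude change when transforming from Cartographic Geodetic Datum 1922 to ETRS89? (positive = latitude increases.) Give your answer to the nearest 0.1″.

On a sphere of radius R, 1 rad of latitude = R, so Δφ = ΔN / R = -93.0 / 6370000 = -1.4600e-05 rad = -3.011″.

Δφ = -3.0″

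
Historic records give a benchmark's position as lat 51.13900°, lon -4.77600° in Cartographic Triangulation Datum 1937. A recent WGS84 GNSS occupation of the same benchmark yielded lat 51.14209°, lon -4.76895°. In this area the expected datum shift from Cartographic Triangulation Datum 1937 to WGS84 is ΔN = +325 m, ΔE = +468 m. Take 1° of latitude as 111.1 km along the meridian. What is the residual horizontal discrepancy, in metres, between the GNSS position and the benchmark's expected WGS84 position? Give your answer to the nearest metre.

Observed coordinate differences: Δφ = +0.00309°, Δλ = +0.00705°.
Converting to metres (1° lat = 111100 m, cos φ = 0.627433): observed ΔN = 343.3 m, observed ΔE = 491.4 m.
Subtracting the expected shift leaves a residual of 343.3 − (325) = 18.3 m north and 491.4 − (468) = 23.4 m east.
Residual distance = √(18.3² + 23.4²) = 29.7 m.

30 m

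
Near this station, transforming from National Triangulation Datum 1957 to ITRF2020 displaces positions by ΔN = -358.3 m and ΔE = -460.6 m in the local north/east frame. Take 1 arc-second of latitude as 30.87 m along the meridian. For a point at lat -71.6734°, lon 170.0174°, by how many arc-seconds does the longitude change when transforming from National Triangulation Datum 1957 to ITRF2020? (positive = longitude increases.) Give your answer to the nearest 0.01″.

Δλ = -47.45″

At latitude -71.6734°, cos φ = 0.314433.
1″ of longitude at this latitude = 30.87 × cos φ = 9.7066 m, so Δλ = -460.6 / 9.7066 = -47.452″.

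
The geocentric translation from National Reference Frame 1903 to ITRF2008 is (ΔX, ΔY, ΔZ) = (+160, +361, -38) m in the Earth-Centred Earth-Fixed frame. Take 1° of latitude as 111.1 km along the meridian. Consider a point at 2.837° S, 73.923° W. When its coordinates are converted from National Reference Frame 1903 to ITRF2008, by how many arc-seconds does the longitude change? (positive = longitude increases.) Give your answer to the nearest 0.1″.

sin φ = -0.049495, cos φ = 0.998774, sin λ = -0.960890, cos λ = 0.276929.
East component: ΔE = −sin λ·ΔX + cos λ·ΔY = −(-0.960890)(160) + (0.276929)(361) = 253.71 m.
1° of latitude spans 111100 m; at latitude φ, 1° of longitude spans that × cos φ = 110963.8 m, so Δλ = 253.71 / 110963.8 × 3600 = 8.231″.

Δλ = 8.2″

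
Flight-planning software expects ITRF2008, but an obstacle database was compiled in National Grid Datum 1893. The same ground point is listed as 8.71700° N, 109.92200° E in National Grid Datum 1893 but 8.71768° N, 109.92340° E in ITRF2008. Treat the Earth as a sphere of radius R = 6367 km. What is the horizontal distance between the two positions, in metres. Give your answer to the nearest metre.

171 m

Δφ = 8.71768° − 8.71700° = +0.00068°; Δλ = 109.92340° − 109.92200° = +0.00140°.
1° along a meridian = πR/180 = 111125 m.
ΔN = Δφ × 111125 = 75.6 m; ΔE = Δλ × 111125 × cos(8.71700°) = +0.00140 × 111125 × 0.988449 = 153.8 m.
Distance = √(ΔE² + ΔN²) = √(153.8² + 75.6²) = 171.3 m.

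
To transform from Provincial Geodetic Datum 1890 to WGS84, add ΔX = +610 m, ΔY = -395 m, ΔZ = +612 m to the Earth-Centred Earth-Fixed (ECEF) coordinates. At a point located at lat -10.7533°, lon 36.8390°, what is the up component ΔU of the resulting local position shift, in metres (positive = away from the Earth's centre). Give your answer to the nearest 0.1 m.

ΔU = 132.8 m

At φ = -10.7533°, λ = 36.8390°: sin φ = -0.186581, cos φ = 0.982440, sin λ = 0.599569, cos λ = 0.800323.
ΔU = cos φ cos λ·ΔX + cos φ sin λ·ΔY + sin φ·ΔZ = (0.982440)(0.800323)(610) + (0.982440)(0.599569)(-395) + (-0.186581)(612) = 132.77 m.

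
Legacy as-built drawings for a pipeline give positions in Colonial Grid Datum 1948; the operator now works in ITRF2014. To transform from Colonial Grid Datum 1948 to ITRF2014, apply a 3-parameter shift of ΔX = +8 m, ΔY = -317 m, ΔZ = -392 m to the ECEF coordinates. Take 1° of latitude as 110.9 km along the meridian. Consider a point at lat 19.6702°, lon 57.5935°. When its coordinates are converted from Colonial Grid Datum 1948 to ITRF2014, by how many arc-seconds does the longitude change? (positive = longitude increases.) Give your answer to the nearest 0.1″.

Δλ = -6.1″

sin φ = 0.336606, cos φ = 0.941646, sin λ = 0.844267, cos λ = 0.535923.
East component: ΔE = −sin λ·ΔX + cos λ·ΔY = −(0.844267)(8) + (0.535923)(-317) = -176.64 m.
1° of latitude spans 110900 m; at latitude φ, 1° of longitude spans that × cos φ = 104428.5 m, so Δλ = -176.64 / 104428.5 × 3600 = -6.089″.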